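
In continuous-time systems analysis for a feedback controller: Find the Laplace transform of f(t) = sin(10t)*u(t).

Standard pair: sin(wt)*u(t) <-> w/(s^2+w^2)
With w = 10: L{sin(10t)*u(t)} = 10/(s^2+100)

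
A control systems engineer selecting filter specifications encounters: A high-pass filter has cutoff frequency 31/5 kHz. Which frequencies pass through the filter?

A high-pass filter passes all frequencies above the cutoff frequency 31/5 kHz and attenuates lower frequencies.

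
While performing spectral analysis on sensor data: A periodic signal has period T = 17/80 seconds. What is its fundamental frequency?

The fundamental frequency is the reciprocal of the period.
f = 1/T = 1/(17/80) = 80/17 Hz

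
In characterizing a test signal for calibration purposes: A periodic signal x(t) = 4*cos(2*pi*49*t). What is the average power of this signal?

Average power of A*cos(wt) is A^2/2.
P = 4^2 / 2 = 16/2 = 8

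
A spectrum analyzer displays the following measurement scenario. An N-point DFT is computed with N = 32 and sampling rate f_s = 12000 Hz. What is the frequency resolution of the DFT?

DFT frequency resolution = f_s / N
= 12000 / 32 = 375 Hz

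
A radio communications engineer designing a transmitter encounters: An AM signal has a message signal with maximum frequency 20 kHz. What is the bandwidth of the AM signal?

In AM (double-sideband), the bandwidth is twice the message frequency.
BW = 2 * f_m = 2 * 20 kHz = 40 kHz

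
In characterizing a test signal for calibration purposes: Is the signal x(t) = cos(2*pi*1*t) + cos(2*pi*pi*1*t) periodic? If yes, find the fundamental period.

f1 = 1 Hz, f2 = 1*pi Hz
Ratio f2/f1 = pi, which is irrational.
Since the frequency ratio is irrational, no common period exists.
The signal is not periodic.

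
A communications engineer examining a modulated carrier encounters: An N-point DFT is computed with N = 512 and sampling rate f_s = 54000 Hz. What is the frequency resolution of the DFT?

DFT frequency resolution = f_s / N
= 54000 / 512 = 3375/32 Hz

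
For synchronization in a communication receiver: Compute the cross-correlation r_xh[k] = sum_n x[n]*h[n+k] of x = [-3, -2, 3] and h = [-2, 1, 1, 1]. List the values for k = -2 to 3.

Both sequences indexed from 0 and zero outside their support.
Lags with overlap: k = -2 to 3.
  r_xh[-2] = x[2]*h[0] = -6
  r_xh[-1] = x[1]*h[0] + x[2]*h[1] = 7
  r_xh[0] = x[0]*h[0] + x[1]*h[1] + x[2]*h[2] = 7
  r_xh[1] = x[0]*h[1] + x[1]*h[2] + x[2]*h[3] = -2
  r_xh[2] = x[0]*h[2] + x[1]*h[3] = -5
  r_xh[3] = x[0]*h[3] = -3
r_xh = [-6, 7, 7, -2, -5, -3] (for k = -2, ..., 3)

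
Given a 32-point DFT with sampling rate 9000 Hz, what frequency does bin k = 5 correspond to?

The frequency of DFT bin k is: f_k = k * f_s / N
f_5 = 5 * 9000 / 32 = 5625/4 Hz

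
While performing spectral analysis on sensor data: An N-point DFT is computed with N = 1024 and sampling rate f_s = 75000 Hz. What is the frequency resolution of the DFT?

DFT frequency resolution = f_s / N
= 75000 / 1024 = 9375/128 Hz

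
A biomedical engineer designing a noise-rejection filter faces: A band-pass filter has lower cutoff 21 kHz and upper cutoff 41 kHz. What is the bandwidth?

Bandwidth = f_high - f_low
= 41 kHz - 21 kHz = 20 kHz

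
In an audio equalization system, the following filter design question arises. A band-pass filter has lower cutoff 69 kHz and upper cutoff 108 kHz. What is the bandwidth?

Bandwidth = f_high - f_low
= 108 kHz - 69 kHz = 39 kHz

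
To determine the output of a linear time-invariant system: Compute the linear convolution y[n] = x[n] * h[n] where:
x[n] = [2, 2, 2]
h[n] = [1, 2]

y[n] = sum_k x[k]*h[n-k]. Output length = len(x) + len(h) - 1 = 3 + 2 - 1 = 4.
y[0] = 2*1 = 2
y[1] = 2*1 + 2*2 = 6
y[2] = 2*1 + 2*2 = 6
y[3] = 2*2 = 4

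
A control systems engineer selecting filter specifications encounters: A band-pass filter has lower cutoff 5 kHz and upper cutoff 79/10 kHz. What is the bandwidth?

Bandwidth = f_high - f_low
= 79/10 kHz - 5 kHz = 29/10 kHz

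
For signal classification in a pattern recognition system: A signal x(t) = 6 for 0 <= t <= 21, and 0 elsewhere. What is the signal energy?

Energy = integral of |x(t)|^2 dt over the signal duration
= 6^2 * 21 = 36 * 21 = 756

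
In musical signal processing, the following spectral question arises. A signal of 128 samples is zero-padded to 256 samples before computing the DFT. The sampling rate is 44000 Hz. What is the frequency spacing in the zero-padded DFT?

Original DFT: N = 128, resolution = f_s/N = 44000/128 = 1375/4 Hz
Zero-padded DFT: N = 256, resolution = f_s/N = 44000/256 = 1375/8 Hz
Zero-padding interpolates the spectrum (finer frequency grid)
but does NOT improve the true spectral resolution (ability to resolve close frequencies).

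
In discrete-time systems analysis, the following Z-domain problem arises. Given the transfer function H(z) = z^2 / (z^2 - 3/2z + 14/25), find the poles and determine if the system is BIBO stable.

Poles are roots of the denominator: z^2 - 3/2z + 14/25 = 0.
Quadratic formula: z = [-(-3/2) +/- sqrt((-3/2)^2 - 4*(14/25))] / 2
Discriminant = 9/4 - 56/25 = 1/100; sqrt = 1/10.
z = (3/2 +/- 1/10) / 2 => z = 4/5 or z = 7/10.
|p1| = 7/10, |p2| = 4/5.
For BIBO stability, all poles must lie inside the unit circle (|p| < 1).
System is STABLE since both |p| < 1.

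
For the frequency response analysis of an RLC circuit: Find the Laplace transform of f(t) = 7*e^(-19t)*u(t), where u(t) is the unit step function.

Standard Laplace transform pair:
e^(-at)*u(t) <-> 1/(s+a)
With a = 19: L{7*e^(-19t)*u(t)} = 7/(s+19), ROC: Re(s) > -19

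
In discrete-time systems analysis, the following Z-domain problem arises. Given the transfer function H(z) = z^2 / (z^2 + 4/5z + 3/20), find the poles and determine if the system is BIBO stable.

Poles are roots of the denominator: z^2 + 4/5z + 3/20 = 0.
Quadratic formula: z = [-(4/5) +/- sqrt((4/5)^2 - 4*(3/20))] / 2
Discriminant = 16/25 - 3/5 = 1/25; sqrt = 1/5.
z = (-4/5 +/- 1/5) / 2 => z = -3/10 or z = -1/2.
|p1| = 3/10, |p2| = 1/2.
For BIBO stability, all poles must lie inside the unit circle (|p| < 1).
System is STABLE since both |p| < 1.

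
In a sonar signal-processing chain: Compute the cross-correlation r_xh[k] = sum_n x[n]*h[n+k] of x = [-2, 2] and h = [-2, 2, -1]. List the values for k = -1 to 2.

Both sequences indexed from 0 and zero outside their support.
Lags with overlap: k = -1 to 2.
  r_xh[-1] = x[1]*h[0] = -4
  r_xh[0] = x[0]*h[0] + x[1]*h[1] = 8
  r_xh[1] = x[0]*h[1] + x[1]*h[2] = -6
  r_xh[2] = x[0]*h[2] = 2
r_xh = [-4, 8, -6, 2] (for k = -1, ..., 2)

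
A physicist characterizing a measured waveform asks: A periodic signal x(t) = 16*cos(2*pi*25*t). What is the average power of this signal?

Average power of A*cos(wt) is A^2/2.
P = 16^2 / 2 = 256/2 = 128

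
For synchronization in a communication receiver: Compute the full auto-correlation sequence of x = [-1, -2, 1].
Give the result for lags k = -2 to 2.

r_xx[k] = sum_m x[m]*x[m+k], indexed from 0, for k = -2 to 2:
  r_xx[-2] = x[2]*x[0] = -1
  r_xx[-1] = x[1]*x[0] + x[2]*x[1] = 0
  r_xx[0] = x[0]*x[0] + x[1]*x[1] + x[2]*x[2] = 6
  r_xx[1] = x[0]*x[1] + x[1]*x[2] = 0
  r_xx[2] = x[0]*x[2] = -1
r_xx = [-1, 0, 6, 0, -1]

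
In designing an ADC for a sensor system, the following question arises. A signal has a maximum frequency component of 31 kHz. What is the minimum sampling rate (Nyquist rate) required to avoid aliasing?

By the Nyquist-Shannon sampling theorem,
the minimum sampling rate (Nyquist rate) must be at least 2 * f_max.
Nyquist rate = 2 * 31 kHz = 62 kHz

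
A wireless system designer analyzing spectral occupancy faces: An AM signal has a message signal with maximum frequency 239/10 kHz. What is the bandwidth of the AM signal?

In AM (double-sideband), the bandwidth is twice the message frequency.
BW = 2 * f_m = 2 * 239/10 kHz = 239/5 kHz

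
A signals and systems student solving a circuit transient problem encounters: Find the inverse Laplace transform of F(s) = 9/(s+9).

Standard pair: k/(s+a) <-> k*e^(-at)*u(t)
With k=9, a=9: f(t) = 9*e^(-9t)*u(t)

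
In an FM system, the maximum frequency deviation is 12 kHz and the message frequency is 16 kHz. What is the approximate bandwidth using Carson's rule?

Carson's rule: BW = 2*(delta_f + f_m)
= 2*(12 + 16) kHz = 56 kHz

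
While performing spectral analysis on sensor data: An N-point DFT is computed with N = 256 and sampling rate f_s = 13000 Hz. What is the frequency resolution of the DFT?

DFT frequency resolution = f_s / N
= 13000 / 256 = 1625/32 Hz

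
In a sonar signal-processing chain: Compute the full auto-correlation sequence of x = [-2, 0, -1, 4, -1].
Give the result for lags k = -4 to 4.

r_xx[k] = sum_m x[m]*x[m+k], indexed from 0, for k = -4 to 4:
  r_xx[-4] = x[4]*x[0] = 2
  r_xx[-3] = x[3]*x[0] + x[4]*x[1] = -8
  r_xx[-2] = x[2]*x[0] + x[3]*x[1] + x[4]*x[2] = 3
  r_xx[-1] = x[1]*x[0] + x[2]*x[1] + x[3]*x[2] + x[4]*x[3] = -8
  r_xx[0] = x[0]*x[0] + x[1]*x[1] + x[2]*x[2] + x[3]*x[3] + x[4]*x[4] = 22
  r_xx[1] = x[0]*x[1] + x[1]*x[2] + x[2]*x[3] + x[3]*x[4] = -8
  r_xx[2] = x[0]*x[2] + x[1]*x[3] + x[2]*x[4] = 3
  r_xx[3] = x[0]*x[3] + x[1]*x[4] = -8
  r_xx[4] = x[0]*x[4] = 2
r_xx = [2, -8, 3, -8, 22, -8, 3, -8, 2]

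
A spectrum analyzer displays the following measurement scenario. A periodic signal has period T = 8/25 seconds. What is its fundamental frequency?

The fundamental frequency is the reciprocal of the period.
f = 1/T = 1/(8/25) = 25/8 Hz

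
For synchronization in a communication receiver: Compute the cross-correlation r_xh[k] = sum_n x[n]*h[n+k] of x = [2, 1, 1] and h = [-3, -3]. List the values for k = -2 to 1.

Both sequences indexed from 0 and zero outside their support.
Lags with overlap: k = -2 to 1.
  r_xh[-2] = x[2]*h[0] = -3
  r_xh[-1] = x[1]*h[0] + x[2]*h[1] = -6
  r_xh[0] = x[0]*h[0] + x[1]*h[1] = -9
  r_xh[1] = x[0]*h[1] = -6
r_xh = [-3, -6, -9, -6] (for k = -2, ..., 1)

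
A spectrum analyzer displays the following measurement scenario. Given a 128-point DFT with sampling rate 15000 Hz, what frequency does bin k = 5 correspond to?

The frequency of DFT bin k is: f_k = k * f_s / N
f_5 = 5 * 15000 / 128 = 9375/16 Hz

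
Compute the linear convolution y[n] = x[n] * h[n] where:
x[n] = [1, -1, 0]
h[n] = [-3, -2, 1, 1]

y[n] = sum_k x[k]*h[n-k]. Output length = len(x) + len(h) - 1 = 3 + 4 - 1 = 6.
y[0] = 1*-3 = -3
y[1] = -1*-3 + 1*-2 = 1
y[2] = 0*-3 + -1*-2 + 1*1 = 3
y[3] = 0*-2 + -1*1 + 1*1 = 0
y[4] = 0*1 + -1*1 = -1
y[5] = 0*1 = 0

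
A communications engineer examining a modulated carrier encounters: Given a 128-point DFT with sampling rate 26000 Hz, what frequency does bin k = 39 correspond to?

The frequency of DFT bin k is: f_k = k * f_s / N
f_39 = 39 * 26000 / 128 = 63375/8 Hz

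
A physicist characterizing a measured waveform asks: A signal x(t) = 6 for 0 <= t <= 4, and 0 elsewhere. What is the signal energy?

Energy = integral of |x(t)|^2 dt over the signal duration
= 6^2 * 4 = 36 * 4 = 144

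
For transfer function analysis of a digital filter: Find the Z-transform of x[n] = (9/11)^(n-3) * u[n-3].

Time-shifting property: if X(z) = Z{x[n]}, then Z{x[n-d]} = z^(-d) * X(z)
X(z) = z/(z - 9/11) for x[n] = (9/11)^n * u[n]
Z{x[n-3]} = z^(-3) * z/(z - 9/11) = z^(-2)/(z - 9/11)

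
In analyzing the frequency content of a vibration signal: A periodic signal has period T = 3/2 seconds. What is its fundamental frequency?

The fundamental frequency is the reciprocal of the period.
f = 1/T = 1/(3/2) = 2/3 Hz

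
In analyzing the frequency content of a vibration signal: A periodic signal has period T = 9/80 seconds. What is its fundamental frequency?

The fundamental frequency is the reciprocal of the period.
f = 1/T = 1/(9/80) = 80/9 Hz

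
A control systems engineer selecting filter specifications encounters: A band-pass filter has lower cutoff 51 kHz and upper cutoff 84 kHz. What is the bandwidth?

Bandwidth = f_high - f_low
= 84 kHz - 51 kHz = 33 kHz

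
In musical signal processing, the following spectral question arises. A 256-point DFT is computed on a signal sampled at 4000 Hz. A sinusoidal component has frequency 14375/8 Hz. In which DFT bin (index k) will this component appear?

DFT frequency resolution = f_s/N = 4000/256 = 125/8 Hz
Bin index k = f_signal / resolution = 14375/8 / 125/8 = 115
The signal frequency 14375/8 Hz falls in DFT bin k = 115.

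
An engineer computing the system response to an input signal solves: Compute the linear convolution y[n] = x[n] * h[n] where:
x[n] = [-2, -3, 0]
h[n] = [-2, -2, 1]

y[n] = sum_k x[k]*h[n-k]. Output length = len(x) + len(h) - 1 = 3 + 3 - 1 = 5.
y[0] = -2*-2 = 4
y[1] = -3*-2 + -2*-2 = 10
y[2] = 0*-2 + -3*-2 + -2*1 = 4
y[3] = 0*-2 + -3*1 = -3
y[4] = 0*1 = 0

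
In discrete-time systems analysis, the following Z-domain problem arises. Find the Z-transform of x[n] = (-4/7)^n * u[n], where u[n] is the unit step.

The Z-transform of a^n * u[n] is z/(z-a) for |z| > |a|.
Here a = -4/7, so X(z) = z/(z - (-4/7)) = 7z/(7z + 4)
ROC: |z| > 4/7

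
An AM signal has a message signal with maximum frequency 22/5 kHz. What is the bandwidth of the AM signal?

In AM (double-sideband), the bandwidth is twice the message frequency.
BW = 2 * f_m = 2 * 22/5 kHz = 44/5 kHz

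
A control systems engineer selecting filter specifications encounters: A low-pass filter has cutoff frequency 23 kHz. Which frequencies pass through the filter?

A low-pass filter passes all frequencies below the cutoff frequency 23 kHz and attenuates higher frequencies.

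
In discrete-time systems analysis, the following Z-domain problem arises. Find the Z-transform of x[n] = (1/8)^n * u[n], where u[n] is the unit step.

The Z-transform of a^n * u[n] is z/(z-a) for |z| > |a|.
Here a = 1/8, so X(z) = z/(z - (1/8)) = 8z/(8z - 1)
ROC: |z| > 1/8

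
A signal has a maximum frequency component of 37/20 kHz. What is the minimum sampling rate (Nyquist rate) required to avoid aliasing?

By the Nyquist-Shannon sampling theorem,
the minimum sampling rate (Nyquist rate) must be at least 2 * f_max.
Nyquist rate = 2 * 37/20 kHz = 37/10 kHz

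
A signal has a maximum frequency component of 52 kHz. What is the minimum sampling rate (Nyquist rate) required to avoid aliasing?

By the Nyquist-Shannon sampling theorem,
the minimum sampling rate (Nyquist rate) must be at least 2 * f_max.
Nyquist rate = 2 * 52 kHz = 104 kHz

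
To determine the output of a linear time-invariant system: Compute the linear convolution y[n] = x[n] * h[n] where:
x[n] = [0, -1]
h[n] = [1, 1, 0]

y[n] = sum_k x[k]*h[n-k]. Output length = len(x) + len(h) - 1 = 2 + 3 - 1 = 4.
y[0] = 0*1 = 0
y[1] = -1*1 + 0*1 = -1
y[2] = -1*1 + 0*0 = -1
y[3] = -1*0 = 0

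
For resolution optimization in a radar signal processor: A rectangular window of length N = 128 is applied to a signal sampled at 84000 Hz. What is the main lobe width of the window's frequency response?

For a rectangular window of length N,
the main lobe width in frequency is 2*f_s/N.
= 2*84000/128 = 2625/2 Hz
This determines the minimum frequency separation for resolving two sinusoids.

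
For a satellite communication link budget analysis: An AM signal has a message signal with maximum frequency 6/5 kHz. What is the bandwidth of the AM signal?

In AM (double-sideband), the bandwidth is twice the message frequency.
BW = 2 * f_m = 2 * 6/5 kHz = 12/5 kHz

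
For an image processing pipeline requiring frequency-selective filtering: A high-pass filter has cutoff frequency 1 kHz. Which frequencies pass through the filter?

A high-pass filter passes all frequencies above the cutoff frequency 1 kHz and attenuates lower frequencies.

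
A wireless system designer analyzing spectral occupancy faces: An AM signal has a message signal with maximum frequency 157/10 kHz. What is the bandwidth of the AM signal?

In AM (double-sideband), the bandwidth is twice the message frequency.
BW = 2 * f_m = 2 * 157/10 kHz = 157/5 kHz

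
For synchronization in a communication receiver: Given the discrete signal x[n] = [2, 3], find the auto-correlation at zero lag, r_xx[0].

The auto-correlation at zero lag r_xx[0] equals the signal energy.
r_xx[0] = sum of x[n]^2 = 2^2 + 3^2
= 4 + 9 = 13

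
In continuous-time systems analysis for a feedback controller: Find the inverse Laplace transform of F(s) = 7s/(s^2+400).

Standard pair: s/(s^2+w^2) <-> cos(wt)*u(t)
With k=7, w=20: f(t) = 7*cos(20t)*u(t)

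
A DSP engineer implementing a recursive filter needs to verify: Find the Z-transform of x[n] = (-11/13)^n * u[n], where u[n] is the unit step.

The Z-transform of a^n * u[n] is z/(z-a) for |z| > |a|.
Here a = -11/13, so X(z) = z/(z - (-11/13)) = 13z/(13z + 11)
ROC: |z| > 11/13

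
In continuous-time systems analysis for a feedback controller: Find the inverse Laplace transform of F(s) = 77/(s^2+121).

Standard pair: w/(s^2+w^2) <-> sin(wt)*u(t)
Recognize w^2 = 121, so w = 11; numerator 77 = 7*11.
f(t) = 7*sin(11t)*u(t)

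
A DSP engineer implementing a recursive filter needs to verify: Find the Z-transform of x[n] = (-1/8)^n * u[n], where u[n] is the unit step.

The Z-transform of a^n * u[n] is z/(z-a) for |z| > |a|.
Here a = -1/8, so X(z) = z/(z - (-1/8)) = 8z/(8z + 1)
ROC: |z| > 1/8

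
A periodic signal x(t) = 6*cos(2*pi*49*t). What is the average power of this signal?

Average power of A*cos(wt) is A^2/2.
P = 6^2 / 2 = 36/2 = 18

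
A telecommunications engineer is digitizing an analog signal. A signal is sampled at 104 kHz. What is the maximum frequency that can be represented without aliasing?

The maximum frequency that can be represented without aliasing
is the Nyquist frequency: f_max = f_s / 2 = 104 kHz / 2 = 52 kHz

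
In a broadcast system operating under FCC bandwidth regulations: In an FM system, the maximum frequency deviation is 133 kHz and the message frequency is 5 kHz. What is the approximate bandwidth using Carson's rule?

Carson's rule: BW = 2*(delta_f + f_m)
= 2*(133 + 5) kHz = 276 kHz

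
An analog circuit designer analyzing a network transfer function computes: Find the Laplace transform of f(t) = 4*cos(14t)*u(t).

Standard pair: cos(wt)*u(t) <-> s/(s^2+w^2)
With w = 14: L{4*cos(14t)*u(t)} = 4s/(s^2+196)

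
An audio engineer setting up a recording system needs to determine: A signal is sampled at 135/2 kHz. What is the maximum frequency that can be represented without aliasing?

The maximum frequency that can be represented without aliasing
is the Nyquist frequency: f_max = f_s / 2 = 135/2 kHz / 2 = 135/4 kHz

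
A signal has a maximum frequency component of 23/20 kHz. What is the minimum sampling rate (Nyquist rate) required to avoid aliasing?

By the Nyquist-Shannon sampling theorem,
the minimum sampling rate (Nyquist rate) must be at least 2 * f_max.
Nyquist rate = 2 * 23/20 kHz = 23/10 kHz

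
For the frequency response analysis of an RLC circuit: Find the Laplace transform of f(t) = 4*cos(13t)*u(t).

Standard pair: cos(wt)*u(t) <-> s/(s^2+w^2)
With w = 13: L{4*cos(13t)*u(t)} = 4s/(s^2+169)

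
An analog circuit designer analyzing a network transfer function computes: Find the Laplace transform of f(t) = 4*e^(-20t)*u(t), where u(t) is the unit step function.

Standard Laplace transform pair:
e^(-at)*u(t) <-> 1/(s+a)
With a = 20: L{4*e^(-20t)*u(t)} = 4/(s+20), ROC: Re(s) > -20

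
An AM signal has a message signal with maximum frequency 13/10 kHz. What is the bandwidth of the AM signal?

In AM (double-sideband), the bandwidth is twice the message frequency.
BW = 2 * f_m = 2 * 13/10 kHz = 13/5 kHz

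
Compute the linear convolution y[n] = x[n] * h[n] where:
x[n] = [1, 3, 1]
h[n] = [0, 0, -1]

y[n] = sum_k x[k]*h[n-k]. Output length = len(x) + len(h) - 1 = 3 + 3 - 1 = 5.
y[0] = 1*0 = 0
y[1] = 3*0 + 1*0 = 0
y[2] = 1*0 + 3*0 + 1*-1 = -1
y[3] = 1*0 + 3*-1 = -3
y[4] = 1*-1 = -1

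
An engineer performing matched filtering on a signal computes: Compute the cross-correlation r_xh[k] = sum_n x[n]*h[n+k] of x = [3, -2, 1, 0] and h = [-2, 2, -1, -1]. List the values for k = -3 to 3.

Both sequences indexed from 0 and zero outside their support.
Lags with overlap: k = -3 to 3.
  r_xh[-3] = x[3]*h[0] = 0
  r_xh[-2] = x[2]*h[0] + x[3]*h[1] = -2
  r_xh[-1] = x[1]*h[0] + x[2]*h[1] + x[3]*h[2] = 6
  r_xh[0] = x[0]*h[0] + x[1]*h[1] + x[2]*h[2] + x[3]*h[3] = -11
  r_xh[1] = x[0]*h[1] + x[1]*h[2] + x[2]*h[3] = 7
  r_xh[2] = x[0]*h[2] + x[1]*h[3] = -1
  r_xh[3] = x[0]*h[3] = -3
r_xh = [0, -2, 6, -11, 7, -1, -3] (for k = -3, ..., 3)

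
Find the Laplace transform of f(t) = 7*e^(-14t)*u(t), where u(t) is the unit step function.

Standard Laplace transform pair:
e^(-at)*u(t) <-> 1/(s+a)
With a = 14: L{7*e^(-14t)*u(t)} = 7/(s+14), ROC: Re(s) > -14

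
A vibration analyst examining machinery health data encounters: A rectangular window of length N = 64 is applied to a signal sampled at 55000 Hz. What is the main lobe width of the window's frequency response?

For a rectangular window of length N,
the main lobe width in frequency is 2*f_s/N.
= 2*55000/64 = 6875/4 Hz
This determines the minimum frequency separation for resolving two sinusoids.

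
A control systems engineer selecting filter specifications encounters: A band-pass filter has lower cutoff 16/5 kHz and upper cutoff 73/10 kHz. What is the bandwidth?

Bandwidth = f_high - f_low
= 73/10 kHz - 16/5 kHz = 41/10 kHz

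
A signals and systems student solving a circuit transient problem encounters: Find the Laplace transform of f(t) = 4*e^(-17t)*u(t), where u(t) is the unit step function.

Standard Laplace transform pair:
e^(-at)*u(t) <-> 1/(s+a)
With a = 17: L{4*e^(-17t)*u(t)} = 4/(s+17), ROC: Re(s) > -17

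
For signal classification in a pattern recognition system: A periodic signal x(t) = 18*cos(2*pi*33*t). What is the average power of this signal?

Average power of A*cos(wt) is A^2/2.
P = 18^2 / 2 = 324/2 = 162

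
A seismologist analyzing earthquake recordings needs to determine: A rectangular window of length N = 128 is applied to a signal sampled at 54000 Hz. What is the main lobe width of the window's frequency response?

For a rectangular window of length N,
the main lobe width in frequency is 2*f_s/N.
= 2*54000/128 = 3375/4 Hz
This determines the minimum frequency separation for resolving two sinusoids.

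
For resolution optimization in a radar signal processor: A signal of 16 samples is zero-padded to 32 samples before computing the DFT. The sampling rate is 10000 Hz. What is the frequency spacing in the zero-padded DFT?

Original DFT: N = 16, resolution = f_s/N = 10000/16 = 625 Hz
Zero-padded DFT: N = 32, resolution = f_s/N = 10000/32 = 625/2 Hz
Zero-padding interpolates the spectrum (finer frequency grid)
but does NOT improve the true spectral resolution (ability to resolve close frequencies).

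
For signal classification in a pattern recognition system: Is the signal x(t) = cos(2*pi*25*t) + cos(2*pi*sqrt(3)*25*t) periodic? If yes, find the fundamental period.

f1 = 25 Hz, f2 = 25*sqrt(3) Hz
Ratio f2/f1 = sqrt(3), which is irrational.
Since the frequency ratio is irrational, no common period exists.
The signal is not periodic.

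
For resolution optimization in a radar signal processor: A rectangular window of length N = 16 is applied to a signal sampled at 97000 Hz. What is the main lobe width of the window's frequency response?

For a rectangular window of length N,
the main lobe width in frequency is 2*f_s/N.
= 2*97000/16 = 12125 Hz
This determines the minimum frequency separation for resolving two sinusoids.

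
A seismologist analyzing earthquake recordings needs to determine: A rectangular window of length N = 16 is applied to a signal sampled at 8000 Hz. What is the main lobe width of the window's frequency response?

For a rectangular window of length N,
the main lobe width in frequency is 2*f_s/N.
= 2*8000/16 = 1000 Hz
This determines the minimum frequency separation for resolving two sinusoids.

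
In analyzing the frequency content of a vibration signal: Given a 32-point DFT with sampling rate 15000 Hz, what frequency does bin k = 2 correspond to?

The frequency of DFT bin k is: f_k = k * f_s / N
f_2 = 2 * 15000 / 32 = 1875/2 Hz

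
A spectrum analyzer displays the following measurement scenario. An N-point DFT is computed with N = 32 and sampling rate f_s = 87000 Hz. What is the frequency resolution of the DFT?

DFT frequency resolution = f_s / N
= 87000 / 32 = 10875/4 Hz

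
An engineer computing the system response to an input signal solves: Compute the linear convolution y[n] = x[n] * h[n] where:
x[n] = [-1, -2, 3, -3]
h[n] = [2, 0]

y[n] = sum_k x[k]*h[n-k]. Output length = len(x) + len(h) - 1 = 4 + 2 - 1 = 5.
y[0] = -1*2 = -2
y[1] = -2*2 + -1*0 = -4
y[2] = 3*2 + -2*0 = 6
y[3] = -3*2 + 3*0 = -6
y[4] = -3*0 = 0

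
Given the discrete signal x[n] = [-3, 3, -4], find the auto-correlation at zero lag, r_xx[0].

The auto-correlation at zero lag r_xx[0] equals the signal energy.
r_xx[0] = sum of x[n]^2 = (-3)^2 + 3^2 + (-4)^2
= 9 + 9 + 16 = 34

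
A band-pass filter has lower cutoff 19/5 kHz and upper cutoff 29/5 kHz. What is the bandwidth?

Bandwidth = f_high - f_low
= 29/5 kHz - 19/5 kHz = 2 kHz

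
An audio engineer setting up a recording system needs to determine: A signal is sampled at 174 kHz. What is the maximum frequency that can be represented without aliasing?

The maximum frequency that can be represented without aliasing
is the Nyquist frequency: f_max = f_s / 2 = 174 kHz / 2 = 87 kHz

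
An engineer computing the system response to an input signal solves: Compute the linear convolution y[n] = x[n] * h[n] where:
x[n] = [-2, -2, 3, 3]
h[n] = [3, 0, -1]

y[n] = sum_k x[k]*h[n-k]. Output length = len(x) + len(h) - 1 = 4 + 3 - 1 = 6.
y[0] = -2*3 = -6
y[1] = -2*3 + -2*0 = -6
y[2] = 3*3 + -2*0 + -2*-1 = 11
y[3] = 3*3 + 3*0 + -2*-1 = 11
y[4] = 3*0 + 3*-1 = -3
y[5] = 3*-1 = -3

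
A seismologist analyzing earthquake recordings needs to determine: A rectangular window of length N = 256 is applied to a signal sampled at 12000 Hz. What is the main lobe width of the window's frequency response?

For a rectangular window of length N,
the main lobe width in frequency is 2*f_s/N.
= 2*12000/256 = 375/4 Hz
This determines the minimum frequency separation for resolving two sinusoids.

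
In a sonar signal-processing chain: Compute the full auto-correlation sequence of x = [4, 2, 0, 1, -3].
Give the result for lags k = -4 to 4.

r_xx[k] = sum_m x[m]*x[m+k], indexed from 0, for k = -4 to 4:
  r_xx[-4] = x[4]*x[0] = -12
  r_xx[-3] = x[3]*x[0] + x[4]*x[1] = -2
  r_xx[-2] = x[2]*x[0] + x[3]*x[1] + x[4]*x[2] = 2
  r_xx[-1] = x[1]*x[0] + x[2]*x[1] + x[3]*x[2] + x[4]*x[3] = 5
  r_xx[0] = x[0]*x[0] + x[1]*x[1] + x[2]*x[2] + x[3]*x[3] + x[4]*x[4] = 30
  r_xx[1] = x[0]*x[1] + x[1]*x[2] + x[2]*x[3] + x[3]*x[4] = 5
  r_xx[2] = x[0]*x[2] + x[1]*x[3] + x[2]*x[4] = 2
  r_xx[3] = x[0]*x[3] + x[1]*x[4] = -2
  r_xx[4] = x[0]*x[4] = -12
r_xx = [-12, -2, 2, 5, 30, 5, 2, -2, -12]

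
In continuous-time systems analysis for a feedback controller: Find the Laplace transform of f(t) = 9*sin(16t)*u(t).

Standard pair: sin(wt)*u(t) <-> w/(s^2+w^2)
With w = 16: L{9*sin(16t)*u(t)} = 144/(s^2+256)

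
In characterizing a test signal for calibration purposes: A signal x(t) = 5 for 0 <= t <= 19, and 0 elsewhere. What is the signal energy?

Energy = integral of |x(t)|^2 dt over the signal duration
= 5^2 * 19 = 25 * 19 = 475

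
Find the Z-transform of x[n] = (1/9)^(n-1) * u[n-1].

Time-shifting property: if X(z) = Z{x[n]}, then Z{x[n-d]} = z^(-d) * X(z)
X(z) = z/(z - 1/9) for x[n] = (1/9)^n * u[n]
Z{x[n-1]} = z^(-1) * z/(z - 1/9) = 1/(z - 1/9)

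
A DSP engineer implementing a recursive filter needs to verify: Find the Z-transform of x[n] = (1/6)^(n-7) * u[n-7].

Time-shifting property: if X(z) = Z{x[n]}, then Z{x[n-d]} = z^(-d) * X(z)
X(z) = z/(z - 1/6) for x[n] = (1/6)^n * u[n]
Z{x[n-7]} = z^(-7) * z/(z - 1/6) = z^(-6)/(z - 1/6)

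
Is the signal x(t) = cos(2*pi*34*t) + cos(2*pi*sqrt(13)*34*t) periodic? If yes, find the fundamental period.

f1 = 34 Hz, f2 = 34*sqrt(13) Hz
Ratio f2/f1 = sqrt(13), which is irrational.
Since the frequency ratio is irrational, no common period exists.
The signal is not periodic.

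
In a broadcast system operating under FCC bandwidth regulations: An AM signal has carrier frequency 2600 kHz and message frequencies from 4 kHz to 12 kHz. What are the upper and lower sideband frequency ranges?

Upper sideband (USB) = fc + [fm_low, fm_high] = 2600 + [4, 12] = [2604, 2612] kHz
Lower sideband (LSB) = fc - [fm_high, fm_low] = 2600 - [12, 4] = [2588, 2596] kHz
Total occupied spectrum: 2588 kHz to 2612 kHz (plus carrier at 2600 kHz)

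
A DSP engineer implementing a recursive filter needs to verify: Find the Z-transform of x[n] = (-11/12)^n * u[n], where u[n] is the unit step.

The Z-transform of a^n * u[n] is z/(z-a) for |z| > |a|.
Here a = -11/12, so X(z) = z/(z - (-11/12)) = 12z/(12z + 11)
ROC: |z| > 11/12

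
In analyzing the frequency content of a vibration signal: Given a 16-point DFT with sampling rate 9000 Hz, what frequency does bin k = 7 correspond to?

The frequency of DFT bin k is: f_k = k * f_s / N
f_7 = 7 * 9000 / 16 = 7875/2 Hz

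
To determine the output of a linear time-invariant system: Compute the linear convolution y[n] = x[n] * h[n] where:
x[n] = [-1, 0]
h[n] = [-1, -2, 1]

y[n] = sum_k x[k]*h[n-k]. Output length = len(x) + len(h) - 1 = 2 + 3 - 1 = 4.
y[0] = -1*-1 = 1
y[1] = 0*-1 + -1*-2 = 2
y[2] = 0*-2 + -1*1 = -1
y[3] = 0*1 = 0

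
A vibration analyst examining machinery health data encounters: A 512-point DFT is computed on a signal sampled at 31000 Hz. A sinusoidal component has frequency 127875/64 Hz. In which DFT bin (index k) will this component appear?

DFT frequency resolution = f_s/N = 31000/512 = 3875/64 Hz
Bin index k = f_signal / resolution = 127875/64 / 3875/64 = 33
The signal frequency 127875/64 Hz falls in DFT bin k = 33.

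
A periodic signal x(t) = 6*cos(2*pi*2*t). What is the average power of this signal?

Average power of A*cos(wt) is A^2/2.
P = 6^2 / 2 = 36/2 = 18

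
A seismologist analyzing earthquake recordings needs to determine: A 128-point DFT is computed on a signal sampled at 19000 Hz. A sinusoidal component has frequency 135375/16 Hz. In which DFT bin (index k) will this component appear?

DFT frequency resolution = f_s/N = 19000/128 = 2375/16 Hz
Bin index k = f_signal / resolution = 135375/16 / 2375/16 = 57
The signal frequency 135375/16 Hz falls in DFT bin k = 57.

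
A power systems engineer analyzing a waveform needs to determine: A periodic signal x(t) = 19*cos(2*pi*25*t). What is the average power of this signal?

Average power of A*cos(wt) is A^2/2.
P = 19^2 / 2 = 361/2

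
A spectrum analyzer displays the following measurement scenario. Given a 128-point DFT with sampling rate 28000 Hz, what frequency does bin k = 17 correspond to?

The frequency of DFT bin k is: f_k = k * f_s / N
f_17 = 17 * 28000 / 128 = 14875/4 Hz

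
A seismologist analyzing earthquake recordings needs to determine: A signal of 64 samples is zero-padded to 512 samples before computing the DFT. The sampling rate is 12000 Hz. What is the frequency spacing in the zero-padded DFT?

Original DFT: N = 64, resolution = f_s/N = 12000/64 = 375/2 Hz
Zero-padded DFT: N = 512, resolution = f_s/N = 12000/512 = 375/16 Hz
Zero-padding interpolates the spectrum (finer frequency grid)
but does NOT improve the true spectral resolution (ability to resolve close frequencies).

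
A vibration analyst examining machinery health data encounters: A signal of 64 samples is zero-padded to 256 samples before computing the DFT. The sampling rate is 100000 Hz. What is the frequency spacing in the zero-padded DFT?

Original DFT: N = 64, resolution = f_s/N = 100000/64 = 3125/2 Hz
Zero-padded DFT: N = 256, resolution = f_s/N = 100000/256 = 3125/8 Hz
Zero-padding interpolates the spectrum (finer frequency grid)
but does NOT improve the true spectral resolution (ability to resolve close frequencies).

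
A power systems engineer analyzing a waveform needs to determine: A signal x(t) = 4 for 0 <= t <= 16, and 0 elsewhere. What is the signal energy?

Energy = integral of |x(t)|^2 dt over the signal duration
= 4^2 * 16 = 16 * 16 = 256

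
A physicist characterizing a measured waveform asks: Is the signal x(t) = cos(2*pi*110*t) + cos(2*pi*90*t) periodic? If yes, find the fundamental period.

f1 = 110 Hz, f2 = 90 Hz
Period T1 = 1/110, T2 = 1/90
Ratio T1/T2 = 90/110, which is rational.
The signal is periodic with fundamental period T = 1/GCD(110,90) = 1/10 s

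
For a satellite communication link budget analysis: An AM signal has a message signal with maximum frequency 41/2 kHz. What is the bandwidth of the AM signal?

In AM (double-sideband), the bandwidth is twice the message frequency.
BW = 2 * f_m = 2 * 41/2 kHz = 41 kHz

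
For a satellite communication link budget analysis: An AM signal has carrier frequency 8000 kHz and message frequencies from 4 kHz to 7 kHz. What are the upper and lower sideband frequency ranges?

Upper sideband (USB) = fc + [fm_low, fm_high] = 8000 + [4, 7] = [8004, 8007] kHz
Lower sideband (LSB) = fc - [fm_high, fm_low] = 8000 - [7, 4] = [7993, 7996] kHz
Total occupied spectrum: 7993 kHz to 8007 kHz (plus carrier at 8000 kHz)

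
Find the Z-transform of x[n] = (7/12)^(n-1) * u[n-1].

Time-shifting property: if X(z) = Z{x[n]}, then Z{x[n-d]} = z^(-d) * X(z)
X(z) = z/(z - 7/12) for x[n] = (7/12)^n * u[n]
Z{x[n-1]} = z^(-1) * z/(z - 7/12) = 1/(z - 7/12)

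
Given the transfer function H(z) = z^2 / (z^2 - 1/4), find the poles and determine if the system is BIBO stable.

Poles are roots of the denominator: z^2 - 1/4 = 0.
Quadratic formula: z = [-(0) +/- sqrt((0)^2 - 4*(-1/4))] / 2
Discriminant = 0 + 1 = 1; sqrt = 1.
z = (0 +/- 1) / 2 => z = 1/2 or z = -1/2.
|p1| = 1/2, |p2| = 1/2.
For BIBO stability, all poles must lie inside the unit circle (|p| < 1).
System is STABLE since both |p| < 1.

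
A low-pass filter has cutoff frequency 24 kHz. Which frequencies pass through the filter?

A low-pass filter passes all frequencies below the cutoff frequency 24 kHz and attenuates higher frequencies.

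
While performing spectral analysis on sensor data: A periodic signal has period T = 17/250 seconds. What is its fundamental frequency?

The fundamental frequency is the reciprocal of the period.
f = 1/T = 1/(17/250) = 250/17 Hz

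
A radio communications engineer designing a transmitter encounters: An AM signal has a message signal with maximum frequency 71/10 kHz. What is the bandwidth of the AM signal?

In AM (double-sideband), the bandwidth is twice the message frequency.
BW = 2 * f_m = 2 * 71/10 kHz = 71/5 kHz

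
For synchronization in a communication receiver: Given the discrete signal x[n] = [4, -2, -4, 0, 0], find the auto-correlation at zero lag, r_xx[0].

The auto-correlation at zero lag r_xx[0] equals the signal energy.
r_xx[0] = sum of x[n]^2 = 4^2 + (-2)^2 + (-4)^2 + 0^2 + 0^2
= 16 + 4 + 16 + 0 + 0 = 36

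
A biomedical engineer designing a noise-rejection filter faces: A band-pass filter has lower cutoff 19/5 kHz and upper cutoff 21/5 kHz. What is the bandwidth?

Bandwidth = f_high - f_low
= 21/5 kHz - 19/5 kHz = 2/5 kHz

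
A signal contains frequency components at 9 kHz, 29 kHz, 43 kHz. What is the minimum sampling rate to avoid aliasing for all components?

The highest frequency component is f_max = 43 kHz.
Nyquist rate = 2 * f_max = 2 * 43 kHz = 86 kHz.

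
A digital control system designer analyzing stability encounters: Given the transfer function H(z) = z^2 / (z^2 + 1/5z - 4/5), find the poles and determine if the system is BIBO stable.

Poles are roots of the denominator: z^2 + 1/5z - 4/5 = 0.
Quadratic formula: z = [-(1/5) +/- sqrt((1/5)^2 - 4*(-4/5))] / 2
Discriminant = 1/25 + 16/5 = 81/25; sqrt = 9/5.
z = (-1/5 +/- 9/5) / 2 => z = 4/5 or z = -1.
|p1| = 1, |p2| = 4/5.
For BIBO stability, all poles must lie inside the unit circle (|p| < 1).
System is UNSTABLE since at least one |p| >= 1.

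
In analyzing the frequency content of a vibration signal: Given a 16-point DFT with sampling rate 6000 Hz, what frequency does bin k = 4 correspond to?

The frequency of DFT bin k is: f_k = k * f_s / N
f_4 = 4 * 6000 / 16 = 1500 Hz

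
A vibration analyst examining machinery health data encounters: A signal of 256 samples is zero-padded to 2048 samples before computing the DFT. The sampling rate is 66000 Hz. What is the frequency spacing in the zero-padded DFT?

Original DFT: N = 256, resolution = f_s/N = 66000/256 = 4125/16 Hz
Zero-padded DFT: N = 2048, resolution = f_s/N = 66000/2048 = 4125/128 Hz
Zero-padding interpolates the spectrum (finer frequency grid)
but does NOT improve the true spectral resolution (ability to resolve close frequencies).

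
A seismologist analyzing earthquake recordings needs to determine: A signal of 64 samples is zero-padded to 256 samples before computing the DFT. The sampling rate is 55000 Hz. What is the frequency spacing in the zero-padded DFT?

Original DFT: N = 64, resolution = f_s/N = 55000/64 = 6875/8 Hz
Zero-padded DFT: N = 256, resolution = f_s/N = 55000/256 = 6875/32 Hz
Zero-padding interpolates the spectrum (finer frequency grid)
but does NOT improve the true spectral resolution (ability to resolve close frequencies).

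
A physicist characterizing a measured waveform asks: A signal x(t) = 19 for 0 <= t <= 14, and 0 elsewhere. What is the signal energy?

Energy = integral of |x(t)|^2 dt over the signal duration
= 19^2 * 14 = 361 * 14 = 5054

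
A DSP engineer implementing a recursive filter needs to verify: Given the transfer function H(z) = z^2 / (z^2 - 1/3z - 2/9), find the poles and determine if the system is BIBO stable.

Poles are roots of the denominator: z^2 - 1/3z - 2/9 = 0.
Quadratic formula: z = [-(-1/3) +/- sqrt((-1/3)^2 - 4*(-2/9))] / 2
Discriminant = 1/9 + 8/9 = 1; sqrt = 1.
z = (1/3 +/- 1) / 2 => z = 2/3 or z = -1/3.
|p1| = 2/3, |p2| = 1/3.
For BIBO stability, all poles must lie inside the unit circle (|p| < 1).
System is STABLE since both |p| < 1.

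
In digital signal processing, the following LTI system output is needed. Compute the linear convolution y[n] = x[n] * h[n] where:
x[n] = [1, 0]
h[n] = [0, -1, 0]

y[n] = sum_k x[k]*h[n-k]. Output length = len(x) + len(h) - 1 = 2 + 3 - 1 = 4.
y[0] = 1*0 = 0
y[1] = 0*0 + 1*-1 = -1
y[2] = 0*-1 + 1*0 = 0
y[3] = 0*0 = 0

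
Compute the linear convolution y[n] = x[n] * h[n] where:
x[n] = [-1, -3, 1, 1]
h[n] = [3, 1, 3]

y[n] = sum_k x[k]*h[n-k]. Output length = len(x) + len(h) - 1 = 4 + 3 - 1 = 6.
y[0] = -1*3 = -3
y[1] = -3*3 + -1*1 = -10
y[2] = 1*3 + -3*1 + -1*3 = -3
y[3] = 1*3 + 1*1 + -3*3 = -5
y[4] = 1*1 + 1*3 = 4
y[5] = 1*3 = 3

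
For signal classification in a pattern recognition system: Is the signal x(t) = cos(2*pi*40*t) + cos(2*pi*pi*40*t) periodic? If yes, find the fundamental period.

f1 = 40 Hz, f2 = 40*pi Hz
Ratio f2/f1 = pi, which is irrational.
Since the frequency ratio is irrational, no common period exists.
The signal is not periodic.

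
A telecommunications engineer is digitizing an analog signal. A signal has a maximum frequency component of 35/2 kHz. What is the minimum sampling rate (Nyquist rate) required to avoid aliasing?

By the Nyquist-Shannon sampling theorem,
the minimum sampling rate (Nyquist rate) must be at least 2 * f_max.
Nyquist rate = 2 * 35/2 kHz = 35 kHz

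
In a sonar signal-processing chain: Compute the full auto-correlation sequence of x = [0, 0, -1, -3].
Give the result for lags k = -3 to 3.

r_xx[k] = sum_m x[m]*x[m+k], indexed from 0, for k = -3 to 3:
  r_xx[-3] = x[3]*x[0] = 0
  r_xx[-2] = x[2]*x[0] + x[3]*x[1] = 0
  r_xx[-1] = x[1]*x[0] + x[2]*x[1] + x[3]*x[2] = 3
  r_xx[0] = x[0]*x[0] + x[1]*x[1] + x[2]*x[2] + x[3]*x[3] = 10
  r_xx[1] = x[0]*x[1] + x[1]*x[2] + x[2]*x[3] = 3
  r_xx[2] = x[0]*x[2] + x[1]*x[3] = 0
  r_xx[3] = x[0]*x[3] = 0
r_xx = [0, 0, 3, 10, 3, 0, 0]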